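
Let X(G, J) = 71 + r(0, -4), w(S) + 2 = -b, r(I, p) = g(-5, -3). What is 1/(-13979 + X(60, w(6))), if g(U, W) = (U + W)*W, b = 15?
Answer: -1/13884 ≈ -7.2025e-5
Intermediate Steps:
g(U, W) = W*(U + W)
r(I, p) = 24 (r(I, p) = -3*(-5 - 3) = -3*(-8) = 24)
w(S) = -17 (w(S) = -2 - 1*15 = -2 - 15 = -17)
X(G, J) = 95 (X(G, J) = 71 + 24 = 95)
1/(-13979 + X(60, w(6))) = 1/(-13979 + 95) = 1/(-13884) = -1/13884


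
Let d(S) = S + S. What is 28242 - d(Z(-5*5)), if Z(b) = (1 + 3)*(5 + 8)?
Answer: 28138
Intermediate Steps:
Z(b) = 52 (Z(b) = 4*13 = 52)
d(S) = 2*S
28242 - d(Z(-5*5)) = 28242 - 2*52 = 28242 - 1*104 = 28242 - 104 = 28138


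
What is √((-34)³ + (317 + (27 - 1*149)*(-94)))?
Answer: I*√27519 ≈ 165.89*I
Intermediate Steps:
√((-34)³ + (317 + (27 - 1*149)*(-94))) = √(-39304 + (317 + (27 - 149)*(-94))) = √(-39304 + (317 - 122*(-94))) = √(-39304 + (317 + 11468)) = √(-39304 + 11785) = √(-27519) = I*√27519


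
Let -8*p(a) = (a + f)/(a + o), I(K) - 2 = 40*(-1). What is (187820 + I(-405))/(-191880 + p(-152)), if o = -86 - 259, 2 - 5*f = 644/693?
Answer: -184788754920/188821470367 ≈ -0.97864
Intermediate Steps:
I(K) = -38 (I(K) = 2 + 40*(-1) = 2 - 40 = -38)
f = 106/495 (f = ⅖ - 644/(5*693) = ⅖ - ⅕*92/99 = ⅖ - 92/495 = 106/495 ≈ 0.21414)
o = -345
p(a) = -(106/495 + a)/(8*(-345 + a)) (p(a) = -(a + 106/495)/(8*(a - 345)) = -(106/495 + a)/(8*(-345 + a)))
(187820 + I(-405))/(-191880 + p(-152)) = (187820 - 38)/(-191880 + (-106 - 495*(-152))/(3960*(-345 - 152))) = 187782/(-191880 + (1/3960)*(-106 + 75240)/(-497)) = 187782/(-191880 + (1/3960)*(-1/497)*75134) = 187782/(-191880 - 37567/984060) = 187782/(-188821470367/984060) = 187782*(-984060/188821470367) = -184788754920/188821470367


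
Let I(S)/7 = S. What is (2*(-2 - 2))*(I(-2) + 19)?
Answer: -40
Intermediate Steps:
I(S) = 7*S
(2*(-2 - 2))*(I(-2) + 19) = (2*(-2 - 2))*(7*(-2) + 19) = (2*(-4))*(-14 + 19) = -8*5 = -40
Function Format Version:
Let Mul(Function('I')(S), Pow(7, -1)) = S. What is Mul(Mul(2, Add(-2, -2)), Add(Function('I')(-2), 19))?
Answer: -40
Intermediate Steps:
Function('I')(S) = Mul(7, S)
Mul(Mul(2, Add(-2, -2)), Add(Function('I')(-2), 19)) = Mul(Mul(2, Add(-2, -2)), Add(Mul(7, -2), 19)) = Mul(Mul(2, -4), Add(-14, 19)) = Mul(-8, 5) = -40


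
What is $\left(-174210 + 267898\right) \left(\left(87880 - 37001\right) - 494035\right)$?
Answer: $-41518399328$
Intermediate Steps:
$\left(-174210 + 267898\right) \left(\left(87880 - 37001\right) - 494035\right) = 93688 \left(\left(87880 - 37001\right) - 494035\right) = 93688 \left(50879 - 494035\right) = 93688 \left(-443156\right) = -41518399328$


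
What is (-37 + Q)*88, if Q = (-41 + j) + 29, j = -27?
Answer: -6688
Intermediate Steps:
Q = -39 (Q = (-41 - 27) + 29 = -68 + 29 = -39)
(-37 + Q)*88 = (-37 - 39)*88 = -76*88 = -6688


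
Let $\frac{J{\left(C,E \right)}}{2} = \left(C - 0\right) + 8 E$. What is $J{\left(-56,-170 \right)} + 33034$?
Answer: $30202$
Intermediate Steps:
$J{\left(C,E \right)} = 2 C + 16 E$ ($J{\left(C,E \right)} = 2 \left(\left(C - 0\right) + 8 E\right) = 2 \left(\left(C + 0\right) + 8 E\right) = 2 \left(C + 8 E\right) = 2 C + 16 E$)
$J{\left(-56,-170 \right)} + 33034 = \left(2 \left(-56\right) + 16 \left(-170\right)\right) + 33034 = \left(-112 - 2720\right) + 33034 = -2832 + 33034 = 30202$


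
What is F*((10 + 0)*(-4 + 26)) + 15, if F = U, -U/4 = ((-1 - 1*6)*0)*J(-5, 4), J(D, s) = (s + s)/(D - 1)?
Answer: 15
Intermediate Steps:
J(D, s) = 2*s/(-1 + D) (J(D, s) = (2*s)/(-1 + D) = 2*s/(-1 + D))
U = 0 (U = -4*(-1 - 1*6)*0*2*4/(-1 - 5) = -4*(-1 - 6)*0*2*4/(-6) = -4*(-7*0)*2*4*(-⅙) = -0*(-4)/3 = -4*0 = 0)
F = 0
F*((10 + 0)*(-4 + 26)) + 15 = 0*((10 + 0)*(-4 + 26)) + 15 = 0*(10*22) + 15 = 0*220 + 15 = 0 + 15 = 15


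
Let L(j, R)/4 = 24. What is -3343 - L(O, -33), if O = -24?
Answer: -3439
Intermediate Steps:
L(j, R) = 96 (L(j, R) = 4*24 = 96)
-3343 - L(O, -33) = -3343 - 1*96 = -3343 - 96 = -3439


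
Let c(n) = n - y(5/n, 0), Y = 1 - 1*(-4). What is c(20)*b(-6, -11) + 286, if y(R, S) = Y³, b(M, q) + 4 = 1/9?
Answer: 2083/3 ≈ 694.33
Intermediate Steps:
Y = 5 (Y = 1 + 4 = 5)
b(M, q) = -35/9 (b(M, q) = -4 + 1/9 = -4 + ⅑ = -35/9)
y(R, S) = 125 (y(R, S) = 5³ = 125)
c(n) = -125 + n (c(n) = n - 1*125 = n - 125 = -125 + n)
c(20)*b(-6, -11) + 286 = (-125 + 20)*(-35/9) + 286 = -105*(-35/9) + 286 = 1225/3 + 286 = 2083/3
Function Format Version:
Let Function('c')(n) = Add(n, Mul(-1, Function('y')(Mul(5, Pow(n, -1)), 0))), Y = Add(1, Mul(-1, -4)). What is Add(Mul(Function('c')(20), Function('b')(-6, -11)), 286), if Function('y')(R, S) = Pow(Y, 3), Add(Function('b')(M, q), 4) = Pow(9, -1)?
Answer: Rational(2083, 3) ≈ 694.33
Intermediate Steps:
Y = 5 (Y = Add(1, 4) = 5)
Function('b')(M, q) = Rational(-35, 9) (Function('b')(M, q) = Add(-4, Pow(9, -1)) = Add(-4, Rational(1, 9)) = Rational(-35, 9))
Function('y')(R, S) = 125 (Function('y')(R, S) = Pow(5, 3) = 125)
Function('c')(n) = Add(-125, n) (Function('c')(n) = Add(n, Mul(-1, 125)) = Add(n, -125) = Add(-125, n))
Add(Mul(Function('c')(20), Function('b')(-6, -11)), 286) = Add(Mul(Add(-125, 20), Rational(-35, 9)), 286) = Add(Mul(-105, Rational(-35, 9)), 286) = Add(Rational(1225, 3), 286) = Rational(2083, 3)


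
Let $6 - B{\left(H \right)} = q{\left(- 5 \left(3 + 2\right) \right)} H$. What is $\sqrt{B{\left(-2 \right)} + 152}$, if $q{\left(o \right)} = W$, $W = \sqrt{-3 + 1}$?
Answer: $\sqrt{158 + 2 i \sqrt{2}} \approx 12.57 + 0.1125 i$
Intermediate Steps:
$W = i \sqrt{2}$ ($W = \sqrt{-2} = i \sqrt{2} \approx 1.4142 i$)
$q{\left(o \right)} = i \sqrt{2}$
$B{\left(H \right)} = 6 - i H \sqrt{2}$ ($B{\left(H \right)} = 6 - i \sqrt{2} H = 6 - i H \sqrt{2}$)
$\sqrt{B{\left(-2 \right)} + 152} = \sqrt{\left(6 - i \left(-2\right) \sqrt{2}\right) + 152} = \sqrt{\left(6 + 2 i \sqrt{2}\right) + 152} = \sqrt{158 + 2 i \sqrt{2}}$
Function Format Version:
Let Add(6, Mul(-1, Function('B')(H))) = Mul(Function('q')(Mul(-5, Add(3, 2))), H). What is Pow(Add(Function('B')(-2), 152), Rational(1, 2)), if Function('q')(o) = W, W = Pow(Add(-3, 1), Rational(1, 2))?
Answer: Pow(Add(158, Mul(2, I, Pow(2, Rational(1, 2)))), Rational(1, 2)) ≈ Add(12.570, Mul(0.1125, I))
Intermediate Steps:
W = Mul(I, Pow(2, Rational(1, 2))) (W = Pow(-2, Rational(1, 2)) = Mul(I, Pow(2, Rational(1, 2))) ≈ Mul(1.4142, I))
Function('q')(o) = Mul(I, Pow(2, Rational(1, 2)))
Function('B')(H) = Add(6, Mul(-1, I, H, Pow(2, Rational(1, 2)))) (Function('B')(H) = Add(6, Mul(-1, Mul(Mul(I, Pow(2, Rational(1, 2))), H))) = Add(6, Mul(-1, Mul(I, H, Pow(2, Rational(1, 2))))) = Add(6, Mul(-1, I, H, Pow(2, Rational(1, 2)))))
Pow(Add(Function('B')(-2), 152), Rational(1, 2)) = Pow(Add(Add(6, Mul(-1, I, -2, Pow(2, Rational(1, 2)))), 152), Rational(1, 2)) = Pow(Add(Add(6, Mul(2, I, Pow(2, Rational(1, 2)))), 152), Rational(1, 2)) = Pow(Add(158, Mul(2, I, Pow(2, Rational(1, 2)))), Rational(1, 2))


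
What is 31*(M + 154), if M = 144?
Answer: 9238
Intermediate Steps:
31*(M + 154) = 31*(144 + 154) = 31*298 = 9238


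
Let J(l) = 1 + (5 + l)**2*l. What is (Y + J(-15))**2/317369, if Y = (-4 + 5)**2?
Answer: 2244004/317369 ≈ 7.0706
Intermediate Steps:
J(l) = 1 + l*(5 + l)**2
Y = 1 (Y = 1**2 = 1)
(Y + J(-15))**2/317369 = (1 + (1 - 15*(5 - 15)**2))**2/317369 = (1 + (1 - 15*(-10)**2))**2*(1/317369) = (1 + (1 - 15*100))**2*(1/317369) = (1 + (1 - 1500))**2*(1/317369) = (1 - 1499)**2*(1/317369) = (-1498)**2*(1/317369) = 2244004*(1/317369) = 2244004/317369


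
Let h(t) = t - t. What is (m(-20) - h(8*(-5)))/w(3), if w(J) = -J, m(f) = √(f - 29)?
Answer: -7*I/3 ≈ -2.3333*I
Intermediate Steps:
h(t) = 0
m(f) = √(-29 + f)
(m(-20) - h(8*(-5)))/w(3) = (√(-29 - 20) - 1*0)/((-1*3)) = (√(-49) + 0)/(-3) = -(7*I + 0)/3 = -7*I/3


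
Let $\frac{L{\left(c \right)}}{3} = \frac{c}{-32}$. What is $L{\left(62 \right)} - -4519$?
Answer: $\frac{72211}{16} \approx 4513.2$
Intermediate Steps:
$L{\left(c \right)} = - \frac{3 c}{32}$ ($L{\left(c \right)} = 3 \frac{c}{-32} = 3 c \left(- \frac{1}{32}\right) = 3 \left(- \frac{c}{32}\right) = - \frac{3 c}{32}$)
$L{\left(62 \right)} - -4519 = \left(- \frac{3}{32}\right) 62 - -4519 = - \frac{93}{16} + 4519 = \frac{72211}{16}$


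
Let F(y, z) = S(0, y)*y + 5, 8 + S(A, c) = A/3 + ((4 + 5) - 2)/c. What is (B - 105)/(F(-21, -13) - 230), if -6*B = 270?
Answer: 3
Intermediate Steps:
B = -45 (B = -⅙*270 = -45)
S(A, c) = -8 + 7/c + A/3 (S(A, c) = -8 + (A/3 + ((4 + 5) - 2)/c) = -8 + (A*(⅓) + (9 - 2)/c) = -8 + (A/3 + 7/c) = -8 + (7/c + A/3) = -8 + 7/c + A/3)
F(y, z) = 5 + y*(-8 + 7/y) (F(y, z) = (-8 + 7/y + (⅓)*0)*y + 5 = (-8 + 7/y + 0)*y + 5 = (-8 + 7/y)*y + 5 = y*(-8 + 7/y) + 5 = 5 + y*(-8 + 7/y))
(B - 105)/(F(-21, -13) - 230) = (-45 - 105)/((12 - 8*(-21)) - 230) = -150/((12 + 168) - 230) = -150/(180 - 230) = -150/(-50) = -150*(-1/50) = 3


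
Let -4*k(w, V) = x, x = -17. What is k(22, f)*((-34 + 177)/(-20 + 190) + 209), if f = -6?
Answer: 35673/40 ≈ 891.83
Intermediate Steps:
k(w, V) = 17/4 (k(w, V) = -¼*(-17) = 17/4)
k(22, f)*((-34 + 177)/(-20 + 190) + 209) = 17*((-34 + 177)/(-20 + 190) + 209)/4 = 17*(143/170 + 209)/4 = (17/4)*(35673/170) = 35673/40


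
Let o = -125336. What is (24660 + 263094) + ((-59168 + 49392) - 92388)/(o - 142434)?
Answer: 38525995372/133885 ≈ 2.8775e+5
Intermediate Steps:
(24660 + 263094) + ((-59168 + 49392) - 92388)/(o - 142434) = (24660 + 263094) + ((-59168 + 49392) - 92388)/(-125336 - 142434) = 287754 + (-9776 - 92388)/(-267770) = 287754 - 102164*(-1/267770) = 287754 + 51082/133885 = 38525995372/133885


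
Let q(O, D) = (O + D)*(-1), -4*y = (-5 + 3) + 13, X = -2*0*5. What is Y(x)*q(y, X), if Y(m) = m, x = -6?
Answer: -33/2 ≈ -16.500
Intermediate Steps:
X = 0 (X = 0*5 = 0)
y = -11/4 (y = -((-5 + 3) + 13)/4 = -(-2 + 13)/4 = -1/4*11 = -11/4 ≈ -2.7500)
q(O, D) = -D - O (q(O, D) = (D + O)*(-1) = -D - O)
Y(x)*q(y, X) = -6*(-1*0 - 1*(-11/4)) = -6*(0 + 11/4) = -6*11/4 = -33/2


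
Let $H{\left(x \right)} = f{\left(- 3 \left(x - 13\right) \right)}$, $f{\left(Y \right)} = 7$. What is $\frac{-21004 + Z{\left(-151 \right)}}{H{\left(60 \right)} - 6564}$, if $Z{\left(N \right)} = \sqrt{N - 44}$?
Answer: $\frac{21004}{6557} - \frac{i \sqrt{195}}{6557} \approx 3.2033 - 0.0021297 i$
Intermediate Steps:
$H{\left(x \right)} = 7$
$Z{\left(N \right)} = \sqrt{-44 + N}$
$\frac{-21004 + Z{\left(-151 \right)}}{H{\left(60 \right)} - 6564} = \frac{-21004 + \sqrt{-44 - 151}}{7 - 6564} = \frac{-21004 + \sqrt{-195}}{-6557} = \left(-21004 + i \sqrt{195}\right) \left(- \frac{1}{6557}\right) = \frac{21004}{6557} - \frac{i \sqrt{195}}{6557}$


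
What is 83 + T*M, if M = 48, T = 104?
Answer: 5075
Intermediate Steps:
83 + T*M = 83 + 104*48 = 83 + 4992 = 5075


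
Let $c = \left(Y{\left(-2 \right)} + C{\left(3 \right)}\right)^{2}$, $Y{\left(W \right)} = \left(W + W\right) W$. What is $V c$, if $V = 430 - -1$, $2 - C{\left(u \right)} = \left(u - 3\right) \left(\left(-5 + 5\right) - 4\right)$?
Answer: $43100$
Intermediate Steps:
$Y{\left(W \right)} = 2 W^{2}$ ($Y{\left(W \right)} = 2 W W = 2 W^{2}$)
$C{\left(u \right)} = -10 + 4 u$ ($C{\left(u \right)} = 2 - \left(u - 3\right) \left(\left(-5 + 5\right) - 4\right) = 2 - \left(-3 + u\right) \left(0 - 4\right) = 2 - \left(-3 + u\right) \left(-4\right) = 2 - \left(12 - 4 u\right) = 2 + \left(-12 + 4 u\right) = -10 + 4 u$)
$V = 431$ ($V = 430 + 1 = 431$)
$c = 100$ ($c = \left(2 \left(-2\right)^{2} + \left(-10 + 4 \cdot 3\right)\right)^{2} = \left(2 \cdot 4 + \left(-10 + 12\right)\right)^{2} = \left(8 + 2\right)^{2} = 10^{2} = 100$)
$V c = 431 \cdot 100 = 43100$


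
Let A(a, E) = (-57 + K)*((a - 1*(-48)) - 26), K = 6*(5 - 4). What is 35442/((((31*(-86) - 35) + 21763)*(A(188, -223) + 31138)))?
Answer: 1969/21633252 ≈ 9.1017e-5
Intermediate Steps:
K = 6 (K = 6*1 = 6)
A(a, E) = -1122 - 51*a (A(a, E) = (-57 + 6)*((a - 1*(-48)) - 26) = -51*((a + 48) - 26) = -51*((48 + a) - 26) = -51*(22 + a) = -1122 - 51*a)
35442/((((31*(-86) - 35) + 21763)*(A(188, -223) + 31138))) = 35442/((((31*(-86) - 35) + 21763)*((-1122 - 51*188) + 31138))) = 35442/((((-2666 - 35) + 21763)*((-1122 - 9588) + 31138))) = 35442/(((-2701 + 21763)*(-10710 + 31138))) = 35442/((19062*20428)) = 35442/389398536 = 35442*(1/389398536) = 1969/21633252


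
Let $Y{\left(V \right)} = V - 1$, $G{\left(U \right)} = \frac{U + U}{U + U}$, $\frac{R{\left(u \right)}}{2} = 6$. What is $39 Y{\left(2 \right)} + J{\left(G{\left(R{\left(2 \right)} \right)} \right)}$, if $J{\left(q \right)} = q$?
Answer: $40$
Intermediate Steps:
$R{\left(u \right)} = 12$ ($R{\left(u \right)} = 2 \cdot 6 = 12$)
$G{\left(U \right)} = 1$ ($G{\left(U \right)} = \frac{2 U}{2 U} = 2 U \frac{1}{2 U} = 1$)
$Y{\left(V \right)} = -1 + V$
$39 Y{\left(2 \right)} + J{\left(G{\left(R{\left(2 \right)} \right)} \right)} = 39 \left(-1 + 2\right) + 1 = 39 \cdot 1 + 1 = 39 + 1 = 40$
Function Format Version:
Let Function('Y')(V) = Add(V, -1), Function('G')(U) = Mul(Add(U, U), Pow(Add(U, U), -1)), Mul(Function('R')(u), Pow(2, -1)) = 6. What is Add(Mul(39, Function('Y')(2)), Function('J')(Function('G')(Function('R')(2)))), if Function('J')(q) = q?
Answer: 40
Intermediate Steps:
Function('R')(u) = 12 (Function('R')(u) = Mul(2, 6) = 12)
Function('G')(U) = 1 (Function('G')(U) = Mul(Mul(2, U), Pow(Mul(2, U), -1)) = Mul(Mul(2, U), Mul(Rational(1, 2), Pow(U, -1))) = 1)
Function('Y')(V) = Add(-1, V)
Add(Mul(39, Function('Y')(2)), Function('J')(Function('G')(Function('R')(2)))) = Add(Mul(39, Add(-1, 2)), 1) = Add(Mul(39, 1), 1) = Add(39, 1) = 40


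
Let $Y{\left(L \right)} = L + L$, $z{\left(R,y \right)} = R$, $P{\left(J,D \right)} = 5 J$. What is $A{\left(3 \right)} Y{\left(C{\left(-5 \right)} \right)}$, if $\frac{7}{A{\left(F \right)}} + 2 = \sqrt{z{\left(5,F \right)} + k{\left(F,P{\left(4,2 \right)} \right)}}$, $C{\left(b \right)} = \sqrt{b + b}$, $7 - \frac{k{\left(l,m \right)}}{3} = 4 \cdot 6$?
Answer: $\frac{14 \sqrt{10}}{\sqrt{46} + 2 i} \approx 6.0053 - 1.7709 i$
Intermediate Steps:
$k{\left(l,m \right)} = -51$ ($k{\left(l,m \right)} = 21 - 3 \cdot 4 \cdot 6 = 21 - 72 = -51$)
$C{\left(b \right)} = \sqrt{2} \sqrt{b}$ ($C{\left(b \right)} = \sqrt{2 b} = \sqrt{2} \sqrt{b}$)
$A{\left(F \right)} = \frac{7}{-2 + i \sqrt{46}}$ ($A{\left(F \right)} = \frac{7}{-2 + \sqrt{5 - 51}} = \frac{7}{-2 + \sqrt{-46}} = \frac{7}{-2 + i \sqrt{46}}$)
$Y{\left(L \right)} = 2 L$
$A{\left(3 \right)} Y{\left(C{\left(-5 \right)} \right)} = \left(- \frac{7}{25} - \frac{7 i \sqrt{46}}{50}\right) 2 \sqrt{2} \sqrt{-5} = \left(- \frac{7}{25} - \frac{7 i \sqrt{46}}{50}\right) 2 \sqrt{2} i \sqrt{5} = \left(- \frac{7}{25} - \frac{7 i \sqrt{46}}{50}\right) 2 i \sqrt{10} = 2 i \sqrt{10} \left(- \frac{7}{25} - \frac{7 i \sqrt{46}}{50}\right)$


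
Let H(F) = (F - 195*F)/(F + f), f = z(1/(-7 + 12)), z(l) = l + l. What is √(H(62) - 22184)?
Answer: I*√136140186/78 ≈ 149.59*I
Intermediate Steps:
z(l) = 2*l
f = ⅖ (f = 2/(-7 + 12) = 2/5 = 2*(⅕) = ⅖ ≈ 0.40000)
H(F) = -194*F/(⅖ + F) (H(F) = (F - 195*F)/(F + ⅖) = (-194*F)/(⅖ + F) = -194*F/(⅖ + F))
√(H(62) - 22184) = √(-970*62/(2 + 5*62) - 22184) = √(-970*62/(2 + 310) - 22184) = √(-970*62/312 - 22184) = √(-970*62*1/312 - 22184) = √(-15035/78 - 22184) = √(-1745387/78) = I*√136140186/78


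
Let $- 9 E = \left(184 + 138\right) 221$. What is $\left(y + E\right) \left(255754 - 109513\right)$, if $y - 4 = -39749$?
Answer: $-6968659883$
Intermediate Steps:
$y = -39745$ ($y = 4 - 39749 = -39745$)
$E = - \frac{71162}{9}$ ($E = - \frac{\left(184 + 138\right) 221}{9} = - \frac{322 \cdot 221}{9} = \left(- \frac{1}{9}\right) 71162 = - \frac{71162}{9} \approx -7906.9$)
$\left(y + E\right) \left(255754 - 109513\right) = \left(-39745 - \frac{71162}{9}\right) \left(255754 - 109513\right) = \left(- \frac{428867}{9}\right) 146241 = -6968659883$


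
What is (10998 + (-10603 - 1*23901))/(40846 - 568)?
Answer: -1679/2877 ≈ -0.58359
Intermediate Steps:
(10998 + (-10603 - 1*23901))/(40846 - 568) = (10998 + (-10603 - 23901))/40278 = (10998 - 34504)*(1/40278) = -23506*1/40278 = -1679/2877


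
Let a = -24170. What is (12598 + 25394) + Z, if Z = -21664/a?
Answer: 459144152/12085 ≈ 37993.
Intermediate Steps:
Z = 10832/12085 (Z = -21664/(-24170) = -21664*(-1/24170) = 10832/12085 ≈ 0.89632)
(12598 + 25394) + Z = (12598 + 25394) + 10832/12085 = 37992 + 10832/12085 = 459144152/12085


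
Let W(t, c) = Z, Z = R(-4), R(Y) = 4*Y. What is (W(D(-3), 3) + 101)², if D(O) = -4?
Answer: 7225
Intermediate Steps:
Z = -16 (Z = 4*(-4) = -16)
W(t, c) = -16
(W(D(-3), 3) + 101)² = (-16 + 101)² = 85² = 7225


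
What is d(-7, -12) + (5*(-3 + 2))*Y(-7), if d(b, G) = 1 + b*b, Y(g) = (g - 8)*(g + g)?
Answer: -1000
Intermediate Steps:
Y(g) = 2*g*(-8 + g) (Y(g) = (-8 + g)*(2*g) = 2*g*(-8 + g))
d(b, G) = 1 + b²
d(-7, -12) + (5*(-3 + 2))*Y(-7) = (1 + (-7)²) + (5*(-3 + 2))*(2*(-7)*(-8 - 7)) = (1 + 49) + (5*(-1))*(2*(-7)*(-15)) = 50 - 5*210 = 50 - 1050 = -1000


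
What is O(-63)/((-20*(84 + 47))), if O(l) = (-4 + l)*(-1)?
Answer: -67/2620 ≈ -0.025573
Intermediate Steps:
O(l) = 4 - l
O(-63)/((-20*(84 + 47))) = (4 - 1*(-63))/((-20*(84 + 47))) = (4 + 63)/((-20*131)) = 67/(-2620) = 67*(-1/2620) = -67/2620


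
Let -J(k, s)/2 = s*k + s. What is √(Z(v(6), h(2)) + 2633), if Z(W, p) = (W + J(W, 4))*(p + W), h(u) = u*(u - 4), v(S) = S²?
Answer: 11*I*√47 ≈ 75.412*I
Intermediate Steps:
J(k, s) = -2*s - 2*k*s (J(k, s) = -2*(s*k + s) = -2*(k*s + s) = -2*(s + k*s) = -2*s - 2*k*s)
h(u) = u*(-4 + u)
Z(W, p) = (-8 - 7*W)*(W + p) (Z(W, p) = (W - 2*4*(1 + W))*(p + W) = (W + (-8 - 8*W))*(W + p) = (-8 - 7*W)*(W + p))
√(Z(v(6), h(2)) + 2633) = √((-8*6² - 16*(-4 + 2) - 7*(6²)² - 7*6²*2*(-4 + 2)) + 2633) = √((-8*36 - 16*(-2) - 7*36² - 7*36*2*(-2)) + 2633) = √((-288 - 8*(-4) - 7*1296 - 7*36*(-4)) + 2633) = √((-288 + 32 - 9072 + 1008) + 2633) = √(-8320 + 2633) = √(-5687) = 11*I*√47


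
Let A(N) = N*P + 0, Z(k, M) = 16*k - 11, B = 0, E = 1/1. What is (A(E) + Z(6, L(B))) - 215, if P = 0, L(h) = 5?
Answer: -130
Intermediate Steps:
E = 1 (E = 1*1 = 1)
Z(k, M) = -11 + 16*k
A(N) = 0 (A(N) = N*0 + 0 = 0 + 0 = 0)
(A(E) + Z(6, L(B))) - 215 = (0 + (-11 + 16*6)) - 215 = (0 + (-11 + 96)) - 215 = (0 + 85) - 215 = 85 - 215 = -130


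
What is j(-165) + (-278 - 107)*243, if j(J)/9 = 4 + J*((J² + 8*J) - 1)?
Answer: -38560959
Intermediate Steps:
j(J) = 36 + 9*J*(-1 + J² + 8*J) (j(J) = 9*(4 + J*((J² + 8*J) - 1)) = 9*(4 + J*(-1 + J² + 8*J)) = 36 + 9*J*(-1 + J² + 8*J))
j(-165) + (-278 - 107)*243 = (36 - 9*(-165) + 9*(-165)³ + 72*(-165)²) + (-278 - 107)*243 = (36 + 1485 + 9*(-4492125) + 72*27225) - 385*243 = (36 + 1485 - 40429125 + 1960200) - 93555 = -38467404 - 93555 = -38560959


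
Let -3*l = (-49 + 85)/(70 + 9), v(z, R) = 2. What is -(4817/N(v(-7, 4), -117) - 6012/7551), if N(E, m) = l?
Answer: 319283593/10068 ≈ 31713.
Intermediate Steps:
l = -12/79 (l = -(-49 + 85)/(3*(70 + 9)) = -12/79 ≈ -0.15190)
N(E, m) = -12/79
-(4817/N(v(-7, 4), -117) - 6012/7551) = -(4817/(-12/79) - 6012/7551) = -(4817*(-79/12) - 6012*1/7551) = -(-380543/12 - 668/839) = -1*(-319283593/10068) = 319283593/10068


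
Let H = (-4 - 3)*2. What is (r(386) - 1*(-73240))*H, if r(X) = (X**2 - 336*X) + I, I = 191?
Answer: -1298234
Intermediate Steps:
H = -14 (H = -7*2 = -14)
r(X) = 191 + X**2 - 336*X (r(X) = (X**2 - 336*X) + 191 = 191 + X**2 - 336*X)
(r(386) - 1*(-73240))*H = ((191 + 386**2 - 336*386) - 1*(-73240))*(-14) = ((191 + 148996 - 129696) + 73240)*(-14) = (19491 + 73240)*(-14) = 92731*(-14) = -1298234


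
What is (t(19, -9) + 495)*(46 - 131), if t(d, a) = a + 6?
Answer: -41820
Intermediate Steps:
t(d, a) = 6 + a
(t(19, -9) + 495)*(46 - 131) = ((6 - 9) + 495)*(46 - 131) = (-3 + 495)*(-85) = 492*(-85) = -41820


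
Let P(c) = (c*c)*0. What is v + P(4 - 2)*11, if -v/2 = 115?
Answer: -230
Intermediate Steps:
v = -230 (v = -2*115 = -230)
P(c) = 0 (P(c) = c**2*0 = 0)
v + P(4 - 2)*11 = -230 + 0*11 = -230 + 0 = -230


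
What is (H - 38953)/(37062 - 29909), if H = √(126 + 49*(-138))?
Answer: -38953/7153 + 2*I*√1659/7153 ≈ -5.4457 + 0.011388*I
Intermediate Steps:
H = 2*I*√1659 (H = √(126 - 6762) = √(-6636) = 2*I*√1659 ≈ 81.462*I)
(H - 38953)/(37062 - 29909) = (2*I*√1659 - 38953)/(37062 - 29909) = (-38953 + 2*I*√1659)/7153 = (-38953 + 2*I*√1659)*(1/7153) = -38953/7153 + 2*I*√1659/7153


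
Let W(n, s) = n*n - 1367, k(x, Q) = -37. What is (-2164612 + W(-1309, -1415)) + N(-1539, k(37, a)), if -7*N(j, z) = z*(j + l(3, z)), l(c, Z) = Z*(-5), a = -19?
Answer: -3217584/7 ≈ -4.5966e+5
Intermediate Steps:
l(c, Z) = -5*Z
N(j, z) = -z*(j - 5*z)/7
W(n, s) = -1367 + n² (W(n, s) = n² - 1367 = -1367 + n²)
(-2164612 + W(-1309, -1415)) + N(-1539, k(37, a)) = (-2164612 + (-1367 + (-1309)²)) + (⅐)*(-37)*(-1*(-1539) + 5*(-37)) = (-2164612 + (-1367 + 1713481)) + (⅐)*(-37)*(1539 - 185) = (-2164612 + 1712114) + (⅐)*(-37)*1354 = -452498 - 50098/7 = -3217584/7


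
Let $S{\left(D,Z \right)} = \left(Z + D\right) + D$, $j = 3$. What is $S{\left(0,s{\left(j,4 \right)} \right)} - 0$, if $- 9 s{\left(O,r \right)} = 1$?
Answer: $- \frac{1}{9} \approx -0.11111$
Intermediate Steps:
$s{\left(O,r \right)} = - \frac{1}{9}$ ($s{\left(O,r \right)} = \left(- \frac{1}{9}\right) 1 = - \frac{1}{9}$)
$S{\left(D,Z \right)} = Z + 2 D$ ($S{\left(D,Z \right)} = \left(D + Z\right) + D = Z + 2 D$)
$S{\left(0,s{\left(j,4 \right)} \right)} - 0 = \left(- \frac{1}{9} + 2 \cdot 0\right) - 0 = \left(- \frac{1}{9} + 0\right) + 0 = - \frac{1}{9} + 0 = - \frac{1}{9}$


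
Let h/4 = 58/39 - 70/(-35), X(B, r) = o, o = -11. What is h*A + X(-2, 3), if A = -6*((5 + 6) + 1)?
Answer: -13199/13 ≈ -1015.3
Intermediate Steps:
X(B, r) = -11
h = 544/39 (h = 4*(58/39 - 70/(-35)) = 4*(58*(1/39) - 70*(-1/35)) = 4*(58/39 + 2) = 4*(136/39) = 544/39 ≈ 13.949)
A = -72 (A = -6*(11 + 1) = -6*12 = -72)
h*A + X(-2, 3) = (544/39)*(-72) - 11 = -13056/13 - 11 = -13199/13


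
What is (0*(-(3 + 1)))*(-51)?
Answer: 0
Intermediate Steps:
(0*(-(3 + 1)))*(-51) = (0*(-1*4))*(-51) = (0*(-4))*(-51) = 0*(-51) = 0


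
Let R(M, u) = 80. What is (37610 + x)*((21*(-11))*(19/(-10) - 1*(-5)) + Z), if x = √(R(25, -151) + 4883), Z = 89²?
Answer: 270976289 + 72049*√4963/10 ≈ 2.7148e+8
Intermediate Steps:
Z = 7921
x = √4963 (x = √(80 + 4883) = √4963 ≈ 70.449)
(37610 + x)*((21*(-11))*(19/(-10) - 1*(-5)) + Z) = (37610 + √4963)*((21*(-11))*(19/(-10) - 1*(-5)) + 7921) = (37610 + √4963)*(-231*(19*(-⅒) + 5) + 7921) = (37610 + √4963)*(-231*(-19/10 + 5) + 7921) = (37610 + √4963)*(-231*31/10 + 7921) = (37610 + √4963)*(-7161/10 + 7921) = (37610 + √4963)*(72049/10) = 270976289 + 72049*√4963/10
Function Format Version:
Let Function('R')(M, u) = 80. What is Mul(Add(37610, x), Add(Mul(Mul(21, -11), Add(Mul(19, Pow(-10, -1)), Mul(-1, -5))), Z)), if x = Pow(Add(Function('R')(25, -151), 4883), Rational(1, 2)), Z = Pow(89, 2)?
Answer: Add(270976289, Mul(Rational(72049, 10), Pow(4963, Rational(1, 2)))) ≈ 2.7148e+8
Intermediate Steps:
Z = 7921
x = Pow(4963, Rational(1, 2)) (x = Pow(Add(80, 4883), Rational(1, 2)) = Pow(4963, Rational(1, 2)) ≈ 70.449)
Mul(Add(37610, x), Add(Mul(Mul(21, -11), Add(Mul(19, Pow(-10, -1)), Mul(-1, -5))), Z)) = Mul(Add(37610, Pow(4963, Rational(1, 2))), Add(Mul(Mul(21, -11), Add(Mul(19, Pow(-10, -1)), Mul(-1, -5))), 7921)) = Mul(Add(37610, Pow(4963, Rational(1, 2))), Add(Mul(-231, Add(Mul(19, Rational(-1, 10)), 5)), 7921)) = Mul(Add(37610, Pow(4963, Rational(1, 2))), Add(Mul(-231, Add(Rational(-19, 10), 5)), 7921)) = Mul(Add(37610, Pow(4963, Rational(1, 2))), Add(Mul(-231, Rational(31, 10)), 7921)) = Mul(Add(37610, Pow(4963, Rational(1, 2))), Add(Rational(-7161, 10), 7921)) = Mul(Add(37610, Pow(4963, Rational(1, 2))), Rational(72049, 10)) = Add(270976289, Mul(Rational(72049, 10), Pow(4963, Rational(1, 2))))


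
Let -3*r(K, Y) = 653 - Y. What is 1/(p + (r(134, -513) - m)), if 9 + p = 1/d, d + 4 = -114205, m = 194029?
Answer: -342627/66615825523 ≈ -5.1433e-6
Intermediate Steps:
d = -114209 (d = -4 - 114205 = -114209)
r(K, Y) = -653/3 + Y/3 (r(K, Y) = -(653 - Y)/3 = -653/3 + Y/3)
p = -1027882/114209 (p = -9 + 1/(-114209) = -9 - 1/114209 = -1027882/114209 ≈ -9.0000)
1/(p + (r(134, -513) - m)) = 1/(-1027882/114209 + ((-653/3 + (⅓)*(-513)) - 1*194029)) = 1/(-1027882/114209 + ((-653/3 - 171) - 194029)) = 1/(-1027882/114209 + (-1166/3 - 194029)) = 1/(-1027882/114209 - 583253/3) = 1/(-66615825523/342627) = -342627/66615825523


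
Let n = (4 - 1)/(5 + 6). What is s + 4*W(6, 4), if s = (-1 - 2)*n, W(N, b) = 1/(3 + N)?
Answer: -37/99 ≈ -0.37374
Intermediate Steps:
n = 3/11 ≈ 0.27273
s = -9/11 (s = (-1 - 2)*(3/11) = -3*3/11 = -9/11 ≈ -0.81818)
s + 4*W(6, 4) = -9/11 + 4/(3 + 6) = -9/11 + 4/9 = -37/99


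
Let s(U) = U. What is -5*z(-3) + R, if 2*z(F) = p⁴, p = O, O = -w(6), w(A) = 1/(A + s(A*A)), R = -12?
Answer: -74680709/6223392 ≈ -12.000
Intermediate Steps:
w(A) = 1/(A + A²) (w(A) = 1/(A + A*A) = 1/(A + A²))
O = -1/42 (O = -1/(6*(1 + 6)) = -1/(6*7) = -1*1/42 = -1/42 ≈ -0.023810)
p = -1/42 ≈ -0.023810
z(F) = 1/6223392 (z(F) = (-1/42)⁴/2 = (½)*(1/3111696) = 1/6223392)
-5*z(-3) + R = -5*1/6223392 - 12 = -5/6223392 - 12 = -74680709/6223392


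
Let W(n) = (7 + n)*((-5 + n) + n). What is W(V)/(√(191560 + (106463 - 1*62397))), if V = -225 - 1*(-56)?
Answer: 9261*√235626/39271 ≈ 114.47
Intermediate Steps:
V = -169 (V = -225 + 56 = -169)
W(n) = (-5 + 2*n)*(7 + n) (W(n) = (7 + n)*(-5 + 2*n) = (-5 + 2*n)*(7 + n))
W(V)/(√(191560 + (106463 - 1*62397))) = (-35 + 2*(-169)² + 9*(-169))/(√(191560 + (106463 - 1*62397))) = (-35 + 2*28561 - 1521)/(√(191560 + (106463 - 62397))) = (-35 + 57122 - 1521)/(√(191560 + 44066)) = 55566/(√235626) = 55566*(√235626/235626) = 9261*√235626/39271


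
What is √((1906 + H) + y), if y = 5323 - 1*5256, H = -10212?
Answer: I*√8239 ≈ 90.769*I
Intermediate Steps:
y = 67 (y = 5323 - 5256 = 67)
√((1906 + H) + y) = √((1906 - 10212) + 67) = √(-8306 + 67) = √(-8239) = I*√8239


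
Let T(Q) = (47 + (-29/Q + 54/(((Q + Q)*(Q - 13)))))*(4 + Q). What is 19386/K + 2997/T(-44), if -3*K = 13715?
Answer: -78439091/13495560 ≈ -5.8122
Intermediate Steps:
K = -13715/3 (K = -1/3*13715 = -13715/3 ≈ -4571.7)
T(Q) = (4 + Q)*(47 - 29/Q + 27/(Q*(-13 + Q))) (T(Q) = (47 + (-29/Q + 54/(((2*Q)*(-13 + Q)))))*(4 + Q) = (47 + (-29/Q + 54/((2*Q*(-13 + Q)))))*(4 + Q) = (47 + (-29/Q + 54*(1/(2*Q*(-13 + Q)))))*(4 + Q) = (47 + (-29/Q + 27/(Q*(-13 + Q))))*(4 + Q) = (47 - 29/Q + 27/(Q*(-13 + Q)))*(4 + Q) = (4 + Q)*(47 - 29/Q + 27/(Q*(-13 + Q))))
19386/K + 2997/T(-44) = 19386/(-13715/3) + 2997/(((1616 - 2156*(-44) - 452*(-44)**2 + 47*(-44)**3)/((-44)*(-13 - 44)))) = 19386*(-3/13715) + 2997/((-1/44*(1616 + 94864 - 452*1936 + 47*(-85184))/(-57))) = -58158/13715 + 2997/((-1/44*(-1/57)*(1616 + 94864 - 875072 - 4003648))) = -58158/13715 + 2997/((-1/44*(-1/57)*(-4782240))) = -58158/13715 + 2997/(-398520/209) = -58158/13715 + 2997*(-209/398520) = -58158/13715 - 7733/4920 = -78439091/13495560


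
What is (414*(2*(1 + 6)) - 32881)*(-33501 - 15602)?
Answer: 1329954755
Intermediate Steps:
(414*(2*(1 + 6)) - 32881)*(-33501 - 15602) = (414*(2*7) - 32881)*(-49103) = (414*14 - 32881)*(-49103) = (5796 - 32881)*(-49103) = -27085*(-49103) = 1329954755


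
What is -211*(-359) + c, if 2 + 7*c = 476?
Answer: 530717/7 ≈ 75817.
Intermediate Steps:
c = 474/7 (c = -2/7 + (⅐)*476 = -2/7 + 68 = 474/7 ≈ 67.714)
-211*(-359) + c = -211*(-359) + 474/7 = 75749 + 474/7 = 530717/7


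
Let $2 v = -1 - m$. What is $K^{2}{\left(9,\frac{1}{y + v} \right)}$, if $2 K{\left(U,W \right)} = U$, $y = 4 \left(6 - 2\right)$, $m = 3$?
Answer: $\frac{81}{4} \approx 20.25$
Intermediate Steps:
$v = -2$ ($v = \frac{-1 - 3}{2} = \frac{1}{2} \left(-4\right) = -2$)
$y = 16$ ($y = 4 \cdot 4 = 16$)
$K{\left(U,W \right)} = \frac{U}{2}$
$K^{2}{\left(9,\frac{1}{y + v} \right)} = \left(\frac{1}{2} \cdot 9\right)^{2} = \left(\frac{9}{2}\right)^{2} = \frac{81}{4}$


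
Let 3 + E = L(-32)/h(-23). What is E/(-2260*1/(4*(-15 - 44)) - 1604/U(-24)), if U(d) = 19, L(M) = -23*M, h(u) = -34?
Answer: 469699/1426317 ≈ 0.32931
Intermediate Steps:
E = -419/17 (E = -3 - 23*(-32)/(-34) = -3 + 736*(-1/34) = -3 - 368/17 = -419/17 ≈ -24.647)
E/(-2260*1/(4*(-15 - 44)) - 1604/U(-24)) = -419/(17*(-2260*1/(4*(-15 - 44)) - 1604/19)) = -419/(17*(-2260/((-59*4)) - 1604*1/19)) = -419/(17*(-2260/(-236) - 1604/19)) = -419/(17*(-2260*(-1/236) - 1604/19)) = -419/(17*(565/59 - 1604/19)) = -419/(17*(-83901/1121)) = -419/17*(-1121/83901) = 469699/1426317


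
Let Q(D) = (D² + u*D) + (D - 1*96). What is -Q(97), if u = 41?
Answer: -13387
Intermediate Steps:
Q(D) = -96 + D² + 42*D (Q(D) = (D² + 41*D) + (D - 1*96) = (D² + 41*D) + (D - 96) = (D² + 41*D) + (-96 + D) = -96 + D² + 42*D)
-Q(97) = -(-96 + 97² + 42*97) = -(-96 + 9409 + 4074) = -1*13387 = -13387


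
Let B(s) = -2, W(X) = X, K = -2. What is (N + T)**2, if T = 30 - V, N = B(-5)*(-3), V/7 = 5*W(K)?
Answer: 11236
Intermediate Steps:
V = -70 (V = 7*(5*(-2)) = 7*(-10) = -70)
N = 6 (N = -2*(-3) = 6)
T = 100 (T = 30 - 1*(-70) = 30 + 70 = 100)
(N + T)**2 = (6 + 100)**2 = 106**2 = 11236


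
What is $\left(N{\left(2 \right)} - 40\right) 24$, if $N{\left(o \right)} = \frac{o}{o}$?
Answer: $-936$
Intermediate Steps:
$N{\left(o \right)} = 1$
$\left(N{\left(2 \right)} - 40\right) 24 = \left(1 - 40\right) 24 = \left(-39\right) 24 = -936$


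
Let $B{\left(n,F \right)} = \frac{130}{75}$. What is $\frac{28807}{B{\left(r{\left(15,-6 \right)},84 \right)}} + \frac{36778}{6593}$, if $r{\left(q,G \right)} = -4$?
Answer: $\frac{2849824493}{171418} \approx 16625.0$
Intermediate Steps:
$B{\left(n,F \right)} = \frac{26}{15}$ ($B{\left(n,F \right)} = 130 \cdot \frac{1}{75} = \frac{26}{15}$)
$\frac{28807}{B{\left(r{\left(15,-6 \right)},84 \right)}} + \frac{36778}{6593} = \frac{28807}{\frac{26}{15}} + \frac{36778}{6593} = 28807 \cdot \frac{15}{26} + 36778 \cdot \frac{1}{6593} = \frac{432105}{26} + \frac{36778}{6593} = \frac{2849824493}{171418}$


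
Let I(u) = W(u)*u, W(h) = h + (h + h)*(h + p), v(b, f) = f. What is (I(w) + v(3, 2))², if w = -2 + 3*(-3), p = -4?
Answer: 12299049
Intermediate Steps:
W(h) = h + 2*h*(-4 + h) (W(h) = h + (h + h)*(h - 4) = h + (2*h)*(-4 + h) = h + 2*h*(-4 + h))
w = -11 (w = -2 - 9 = -11)
I(u) = u²*(-7 + 2*u) (I(u) = (u*(-7 + 2*u))*u = u²*(-7 + 2*u))
(I(w) + v(3, 2))² = ((-11)²*(-7 + 2*(-11)) + 2)² = (121*(-7 - 22) + 2)² = (121*(-29) + 2)² = (-3509 + 2)² = (-3507)² = 12299049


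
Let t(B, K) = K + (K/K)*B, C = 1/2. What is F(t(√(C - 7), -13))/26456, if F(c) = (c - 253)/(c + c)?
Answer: 533/1428624 + 253*I*√26/18572112 ≈ 0.00037309 + 6.9462e-5*I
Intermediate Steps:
C = ½ ≈ 0.50000
t(B, K) = B + K (t(B, K) = K + 1*B = K + B = B + K)
F(c) = (-253 + c)/(2*c) (F(c) = (-253 + c)/((2*c)) = (-253 + c)*(1/(2*c)) = (-253 + c)/(2*c))
F(t(√(C - 7), -13))/26456 = ((-253 + (√(½ - 7) - 13))/(2*(√(½ - 7) - 13)))/26456 = ((-253 + (√(-13/2) - 13))/(2*(√(-13/2) - 13)))*(1/26456) = ((-253 + (I*√26/2 - 13))/(2*(I*√26/2 - 13)))*(1/26456) = ((-253 + (-13 + I*√26/2))/(2*(-13 + I*√26/2)))*(1/26456) = ((-266 + I*√26/2)/(2*(-13 + I*√26/2)))*(1/26456) = (-266 + I*√26/2)/(52912*(-13 + I*√26/2))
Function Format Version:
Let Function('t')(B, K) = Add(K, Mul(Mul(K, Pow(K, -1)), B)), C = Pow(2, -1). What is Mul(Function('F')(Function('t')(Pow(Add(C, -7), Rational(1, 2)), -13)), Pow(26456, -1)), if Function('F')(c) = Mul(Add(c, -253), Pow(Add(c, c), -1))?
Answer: Add(Rational(533, 1428624), Mul(Rational(253, 18572112), I, Pow(26, Rational(1, 2)))) ≈ Add(0.00037309, Mul(6.9462e-5, I))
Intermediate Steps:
C = Rational(1, 2) ≈ 0.50000
Function('t')(B, K) = Add(B, K) (Function('t')(B, K) = Add(K, Mul(1, B)) = Add(K, B) = Add(B, K))
Function('F')(c) = Mul(Rational(1, 2), Pow(c, -1), Add(-253, c)) (Function('F')(c) = Mul(Add(-253, c), Pow(Mul(2, c), -1)) = Mul(Add(-253, c), Mul(Rational(1, 2), Pow(c, -1))) = Mul(Rational(1, 2), Pow(c, -1), Add(-253, c)))
Mul(Function('F')(Function('t')(Pow(Add(C, -7), Rational(1, 2)), -13)), Pow(26456, -1)) = Mul(Mul(Rational(1, 2), Pow(Add(Pow(Add(Rational(1, 2), -7), Rational(1, 2)), -13), -1), Add(-253, Add(Pow(Add(Rational(1, 2), -7), Rational(1, 2)), -13))), Pow(26456, -1)) = Mul(Mul(Rational(1, 2), Pow(Add(Pow(Rational(-13, 2), Rational(1, 2)), -13), -1), Add(-253, Add(Pow(Rational(-13, 2), Rational(1, 2)), -13))), Rational(1, 26456)) = Mul(Mul(Rational(1, 2), Pow(Add(Mul(Rational(1, 2), I, Pow(26, Rational(1, 2))), -13), -1), Add(-253, Add(Mul(Rational(1, 2), I, Pow(26, Rational(1, 2))), -13))), Rational(1, 26456)) = Mul(Mul(Rational(1, 2), Pow(Add(-13, Mul(Rational(1, 2), I, Pow(26, Rational(1, 2)))), -1), Add(-253, Add(-13, Mul(Rational(1, 2), I, Pow(26, Rational(1, 2)))))), Rational(1, 26456)) = Mul(Mul(Rational(1, 2), Pow(Add(-13, Mul(Rational(1, 2), I, Pow(26, Rational(1, 2)))), -1), Add(-266, Mul(Rational(1, 2), I, Pow(26, Rational(1, 2))))), Rational(1, 26456)) = Mul(Rational(1, 52912), Pow(Add(-13, Mul(Rational(1, 2), I, Pow(26, Rational(1, 2)))), -1), Add(-266, Mul(Rational(1, 2), I, Pow(26, Rational(1, 2)))))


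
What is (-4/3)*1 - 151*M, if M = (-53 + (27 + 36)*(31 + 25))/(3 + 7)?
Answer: -314843/6 ≈ -52474.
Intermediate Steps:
M = 695/2 (M = (-53 + 63*56)/10 = (-53 + 3528)*(⅒) = 3475*(⅒) = 695/2 ≈ 347.50)
(-4/3)*1 - 151*M = (-4/3)*1 - 151*695/2 = ((⅓)*(-4))*1 - 104945/2 = -4/3*1 - 104945/2 = -4/3 - 104945/2 = -314843/6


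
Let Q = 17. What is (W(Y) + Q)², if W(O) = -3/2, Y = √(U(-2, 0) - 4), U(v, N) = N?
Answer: 961/4 ≈ 240.25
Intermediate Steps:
Y = 2*I (Y = √(0 - 4) = √(-4) = 2*I ≈ 2.0*I)
W(O) = -3/2 (W(O) = -3*½ = -3/2)
(W(Y) + Q)² = (-3/2 + 17)² = (31/2)² = 961/4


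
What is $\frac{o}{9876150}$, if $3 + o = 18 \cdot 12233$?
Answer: $\frac{73397}{3292050} \approx 0.022295$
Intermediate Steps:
$o = 220191$ ($o = -3 + 18 \cdot 12233 = -3 + 220194 = 220191$)
$\frac{o}{9876150} = \frac{220191}{9876150} = 220191 \cdot \frac{1}{9876150} = \frac{73397}{3292050}$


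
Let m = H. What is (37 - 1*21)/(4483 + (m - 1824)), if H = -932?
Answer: 16/1727 ≈ 0.0092646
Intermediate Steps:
m = -932
(37 - 1*21)/(4483 + (m - 1824)) = (37 - 1*21)/(4483 + (-932 - 1824)) = (37 - 21)/(4483 - 2756) = 16/1727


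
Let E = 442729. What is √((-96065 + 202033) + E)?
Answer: √548697 ≈ 740.74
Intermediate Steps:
√((-96065 + 202033) + E) = √((-96065 + 202033) + 442729) = √(105968 + 442729) = √548697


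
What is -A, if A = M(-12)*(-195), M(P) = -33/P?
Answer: 2145/4 ≈ 536.25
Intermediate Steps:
A = -2145/4 (A = -33/(-12)*(-195) = -33*(-1/12)*(-195) = (11/4)*(-195) = -2145/4 ≈ -536.25)
-A = -1*(-2145/4) = 2145/4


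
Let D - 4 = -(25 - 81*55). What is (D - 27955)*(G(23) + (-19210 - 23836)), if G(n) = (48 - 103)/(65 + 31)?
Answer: 97199850391/96 ≈ 1.0125e+9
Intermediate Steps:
G(n) = -55/96
D = 4434 (D = 4 - (25 - 81*55) = 4 - (25 - 4455) = 4 - 1*(-4430) = 4 + 4430 = 4434)
(D - 27955)*(G(23) + (-19210 - 23836)) = (4434 - 27955)*(-55/96 + (-19210 - 23836)) = -23521*(-55/96 - 43046) = -23521*(-4132471/96) = 97199850391/96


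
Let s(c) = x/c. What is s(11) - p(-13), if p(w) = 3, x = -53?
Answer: -86/11 ≈ -7.8182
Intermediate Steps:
s(c) = -53/c
s(11) - p(-13) = -53/11 - 1*3 = -53*1/11 - 3 = -53/11 - 3 = -86/11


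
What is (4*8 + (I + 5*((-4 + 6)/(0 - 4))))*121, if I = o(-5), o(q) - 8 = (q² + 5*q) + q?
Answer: 7865/2 ≈ 3932.5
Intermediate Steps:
o(q) = 8 + q² + 6*q (o(q) = 8 + ((q² + 5*q) + q) = 8 + (q² + 6*q) = 8 + q² + 6*q)
I = 3 (I = 8 + (-5)² + 6*(-5) = 8 + 25 - 30 = 3)
(4*8 + (I + 5*((-4 + 6)/(0 - 4))))*121 = (4*8 + (3 + 5*((-4 + 6)/(0 - 4))))*121 = (32 + (3 + 5*(2/(-4))))*121 = (32 + (3 + 5*(2*(-¼))))*121 = (32 + (3 + 5*(-½)))*121 = (32 + (3 - 5/2))*121 = (32 + ½)*121 = (65/2)*121 = 7865/2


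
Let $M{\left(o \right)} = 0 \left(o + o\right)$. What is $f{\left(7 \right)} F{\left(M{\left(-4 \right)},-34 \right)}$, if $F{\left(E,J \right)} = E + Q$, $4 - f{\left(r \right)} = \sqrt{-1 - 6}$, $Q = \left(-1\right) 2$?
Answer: $-8 + 2 i \sqrt{7} \approx -8.0 + 5.2915 i$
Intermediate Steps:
$Q = -2$
$f{\left(r \right)} = 4 - i \sqrt{7}$ ($f{\left(r \right)} = 4 - \sqrt{-1 - 6} = 4 - \sqrt{-7} = 4 - i \sqrt{7}$)
$M{\left(o \right)} = 0$ ($M{\left(o \right)} = 0 \cdot 2 o = 0$)
$F{\left(E,J \right)} = -2 + E$ ($F{\left(E,J \right)} = E - 2 = -2 + E$)
$f{\left(7 \right)} F{\left(M{\left(-4 \right)},-34 \right)} = \left(4 - i \sqrt{7}\right) \left(-2 + 0\right) = \left(4 - i \sqrt{7}\right) \left(-2\right) = -8 + 2 i \sqrt{7}$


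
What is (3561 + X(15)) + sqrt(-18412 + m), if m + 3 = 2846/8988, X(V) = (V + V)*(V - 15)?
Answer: 3561 + I*sqrt(371903607978)/4494 ≈ 3561.0 + 135.7*I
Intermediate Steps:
X(V) = 2*V*(-15 + V) (X(V) = (2*V)*(-15 + V) = 2*V*(-15 + V))
m = -12059/4494 (m = -3 + 2846/8988 = -3 + 2846*(1/8988) = -3 + 1423/4494 = -12059/4494 ≈ -2.6834)
(3561 + X(15)) + sqrt(-18412 + m) = (3561 + 2*15*(-15 + 15)) + sqrt(-18412 - 12059/4494) = (3561 + 2*15*0) + sqrt(-82755587/4494) = (3561 + 0) + I*sqrt(371903607978)/4494 = 3561 + I*sqrt(371903607978)/4494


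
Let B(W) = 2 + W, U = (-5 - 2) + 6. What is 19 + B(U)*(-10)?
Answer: 9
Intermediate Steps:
U = -1 (U = -7 + 6 = -1)
19 + B(U)*(-10) = 19 + (2 - 1)*(-10) = 19 + 1*(-10) = 19 - 10 = 9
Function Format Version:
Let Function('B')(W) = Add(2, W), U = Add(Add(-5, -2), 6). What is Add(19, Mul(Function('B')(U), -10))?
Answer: 9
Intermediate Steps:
U = -1 (U = Add(-7, 6) = -1)
Add(19, Mul(Function('B')(U), -10)) = Add(19, Mul(Add(2, -1), -10)) = Add(19, Mul(1, -10)) = Add(19, -10) = 9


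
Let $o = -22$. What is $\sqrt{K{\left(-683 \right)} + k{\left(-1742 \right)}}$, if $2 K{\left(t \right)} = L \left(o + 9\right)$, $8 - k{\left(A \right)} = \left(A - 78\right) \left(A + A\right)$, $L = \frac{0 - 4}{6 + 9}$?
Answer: $\frac{i \sqrt{1426695810}}{15} \approx 2518.1 i$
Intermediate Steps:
$L = - \frac{4}{15} \approx -0.26667$
$k{\left(A \right)} = 8 - 2 A \left(-78 + A\right)$ ($k{\left(A \right)} = 8 - \left(A - 78\right) \left(A + A\right) = 8 - \left(-78 + A\right) 2 A = 8 - 2 A \left(-78 + A\right)$)
$K{\left(t \right)} = \frac{26}{15}$ ($K{\left(t \right)} = \frac{\left(- \frac{4}{15}\right) \left(-22 + 9\right)}{2} = \frac{\left(- \frac{4}{15}\right) \left(-13\right)}{2} = \frac{1}{2} \cdot \frac{52}{15} = \frac{26}{15}$)
$\sqrt{K{\left(-683 \right)} + k{\left(-1742 \right)}} = \sqrt{\frac{26}{15} + \left(8 - 2 \left(-1742\right)^{2} + 156 \left(-1742\right)\right)} = \sqrt{\frac{26}{15} - 6340872} = \sqrt{- \frac{95113054}{15}} = \frac{i \sqrt{1426695810}}{15}$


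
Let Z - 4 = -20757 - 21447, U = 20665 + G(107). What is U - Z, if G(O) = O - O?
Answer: 62865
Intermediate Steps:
G(O) = 0
U = 20665 (U = 20665 + 0 = 20665)
Z = -42200 (Z = 4 + (-20757 - 21447) = 4 - 42204 = -42200)
U - Z = 20665 - 1*(-42200) = 20665 + 42200 = 62865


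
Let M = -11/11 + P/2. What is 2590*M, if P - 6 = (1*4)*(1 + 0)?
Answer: 10360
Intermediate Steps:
P = 10 (P = 6 + (1*4)*(1 + 0) = 6 + 4*1 = 6 + 4 = 10)
M = 4 (M = -11/11 + 10/2 = -11*1/11 + 10*(1/2) = -1 + 5 = 4)
2590*M = 2590*4 = 10360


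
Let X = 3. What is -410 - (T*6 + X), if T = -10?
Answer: -353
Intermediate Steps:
-410 - (T*6 + X) = -410 - (-10*6 + 3) = -410 - (-60 + 3) = -410 - 1*(-57) = -410 + 57 = -353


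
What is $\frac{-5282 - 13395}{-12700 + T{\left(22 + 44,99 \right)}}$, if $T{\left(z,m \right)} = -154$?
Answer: $\frac{18677}{12854} \approx 1.453$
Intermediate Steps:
$\frac{-5282 - 13395}{-12700 + T{\left(22 + 44,99 \right)}} = \frac{-5282 - 13395}{-12700 - 154} = - \frac{18677}{-12854} = \left(-18677\right) \left(- \frac{1}{12854}\right) = \frac{18677}{12854}$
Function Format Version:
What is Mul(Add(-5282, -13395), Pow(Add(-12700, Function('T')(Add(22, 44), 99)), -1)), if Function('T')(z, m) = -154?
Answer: Rational(18677, 12854) ≈ 1.4530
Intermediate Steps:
Mul(Add(-5282, -13395), Pow(Add(-12700, Function('T')(Add(22, 44), 99)), -1)) = Mul(Add(-5282, -13395), Pow(Add(-12700, -154), -1)) = Mul(-18677, Pow(-12854, -1)) = Mul(-18677, Rational(-1, 12854)) = Rational(18677, 12854)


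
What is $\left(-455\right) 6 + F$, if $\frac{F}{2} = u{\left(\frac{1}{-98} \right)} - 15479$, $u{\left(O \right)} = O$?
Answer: $- \frac{1650713}{49} \approx -33688.0$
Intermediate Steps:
$F = - \frac{1516943}{49}$ ($F = 2 \left(\frac{1}{-98} - 15479\right) = 2 \left(- \frac{1}{98} - 15479\right) = 2 \left(- \frac{1516943}{98}\right) = - \frac{1516943}{49} \approx -30958.0$)
$\left(-455\right) 6 + F = \left(-455\right) 6 - \frac{1516943}{49} = -2730 - \frac{1516943}{49} = - \frac{1650713}{49}$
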